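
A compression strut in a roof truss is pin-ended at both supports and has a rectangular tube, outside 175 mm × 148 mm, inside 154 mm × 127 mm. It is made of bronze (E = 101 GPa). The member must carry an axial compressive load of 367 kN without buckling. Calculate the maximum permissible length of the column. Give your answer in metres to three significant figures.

L_max ≈ 7.55 m

Weak-axis I_min = (h_o·b_o³ − h_i·b_i³)/12 with b_o = 148, b_i = 127.0 mm (shorter outer/inner sides).
I_min = (175×148³ − 154.0×127.0³)/12 = 2.099×10^7 mm⁴
I = 2.099×10^-5 m⁴
At the buckling limit P_cr = P = 3.670×10^5 N
From P_cr = π²EI/(K·L)²:  L = (1/K)·√(π²EI/P_cr) = (1/1)·√(π²×1.01×10^11×2.099×10^-5/3.670×10^5)
L = 7.55 m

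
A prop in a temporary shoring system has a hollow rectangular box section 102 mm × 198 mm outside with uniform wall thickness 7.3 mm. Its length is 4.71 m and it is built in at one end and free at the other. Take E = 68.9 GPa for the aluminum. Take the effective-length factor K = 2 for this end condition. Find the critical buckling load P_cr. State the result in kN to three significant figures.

P_cr ≈ 56.0 kN

Inner dimensions: h_i = 198 − 2×7.3 = 183.4 mm, b_i = 102 − 2×7.3 = 87.40 mm
Weak-axis I_min = (h_o·b_o³ − h_i·b_i³)/12 with b_o = 102, b_i = 87.40 mm (shorter outer/inner sides).
I_min = (198×102³ − 183.4×87.40³)/12 = 7.306×10^6 mm⁴
I = 7.306×10^6 mm⁴ = 7.306×10^-6 m⁴
Effective length L_e = K·L = 2 × 4.71 = 9.420 m
P_cr = π²EI / L_e² = π² × 68.9×10⁹ × 7.306×10^-6 / 9.420² = 5.599×10^4 N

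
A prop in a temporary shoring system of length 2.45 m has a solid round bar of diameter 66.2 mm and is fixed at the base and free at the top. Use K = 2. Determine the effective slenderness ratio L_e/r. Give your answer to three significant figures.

I = πd⁴/64 = π×66.2⁴/64 = 9.428×10^5 mm⁴
A = 3.442×10^3 mm²;  r_min = √(I/A) = √(9.428×10^5/3.442×10^3) = 16.55 mm
L_e = K·L = 2 × 2.45 m = 4.900 m = 4900.0 mm
λ = L_e / r_min = 4900.0 / 16.55 = 296

λ ≈ 296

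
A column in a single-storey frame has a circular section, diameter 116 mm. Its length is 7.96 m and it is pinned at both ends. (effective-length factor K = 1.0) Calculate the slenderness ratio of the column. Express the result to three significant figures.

I = πd⁴/64 = π×116⁴/64 = 8.888×10^6 mm⁴
A = 1.057×10^4 mm²;  r_min = √(I/A) = √(8.888×10^6/1.057×10^4) = 29.00 mm
L_e = K·L = 1 × 7.96 m = 7.960 m = 7960.0 mm
λ = L_e / r_min = 7960.0 / 29.00 = 274

λ ≈ 274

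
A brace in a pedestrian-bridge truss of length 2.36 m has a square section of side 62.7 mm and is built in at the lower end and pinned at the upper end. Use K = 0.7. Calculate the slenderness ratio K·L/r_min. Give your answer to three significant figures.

For a square r = a/√12 = 62.7/√12 = 18.10 mm
L_e = K·L = 0.7 × 2.36 m = 1.652 m = 1652.0 mm
λ = L_e / r_min = 1652.0 / 18.10 = 91.3

λ ≈ 91.3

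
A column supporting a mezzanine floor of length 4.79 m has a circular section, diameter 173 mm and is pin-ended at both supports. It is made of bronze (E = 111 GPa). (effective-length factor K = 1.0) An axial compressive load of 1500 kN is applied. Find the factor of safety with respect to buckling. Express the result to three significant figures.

I = πd⁴/64 = π×173⁴/64 = 4.397×10^7 mm⁴
I = 4.397×10^7 mm⁴ = 4.397×10^-5 m⁴
Effective length L_e = K·L = 1 × 4.79 = 4.790 m
P_cr = π²EI / L_e² = π² × 111×10⁹ × 4.397×10^-5 / 4.790² = 2.099×10^6 N
Factor of safety n = P_cr / P = 2099.5 / 1500 = 1.40

n ≈ 1.40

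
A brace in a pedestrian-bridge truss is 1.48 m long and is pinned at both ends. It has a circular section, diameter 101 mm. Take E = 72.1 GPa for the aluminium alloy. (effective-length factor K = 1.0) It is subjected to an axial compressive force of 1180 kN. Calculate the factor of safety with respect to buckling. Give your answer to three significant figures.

n ≈ 1.41

I = πd⁴/64 = π×101⁴/64 = 5.108×10^6 mm⁴
I = 5.108×10^6 mm⁴ = 5.108×10^-6 m⁴
Effective length L_e = K·L = 1 × 1.48 = 1.480 m
P_cr = π²EI / L_e² = π² × 72.1×10⁹ × 5.108×10^-6 / 1.480² = 1.659×10^6 N
Factor of safety n = P_cr / P = 1659.5 / 1180 = 1.41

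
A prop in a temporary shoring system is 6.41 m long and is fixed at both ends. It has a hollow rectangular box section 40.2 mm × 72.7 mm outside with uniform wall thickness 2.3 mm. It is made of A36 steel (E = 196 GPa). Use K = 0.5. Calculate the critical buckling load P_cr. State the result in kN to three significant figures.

P_cr ≈ 25.9 kN

Inner dimensions: h_i = 72.7 − 2×2.3 = 68.10 mm, b_i = 40.2 − 2×2.3 = 35.60 mm
Weak-axis I_min = (h_o·b_o³ − h_i·b_i³)/12 with b_o = 40.2, b_i = 35.60 mm (shorter outer/inner sides).
I_min = (72.7×40.2³ − 68.10×35.60³)/12 = 1.375×10^5 mm⁴
I = 1.375×10^5 mm⁴ = 1.375×10^-7 m⁴
Effective length L_e = K·L = 0.5 × 6.41 = 3.205 m
P_cr = π²EI / L_e² = π² × 196×10⁹ × 1.375×10^-7 / 3.205² = 2.590×10^4 N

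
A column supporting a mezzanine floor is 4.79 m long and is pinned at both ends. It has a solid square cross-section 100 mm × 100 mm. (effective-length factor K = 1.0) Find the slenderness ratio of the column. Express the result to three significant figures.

For a square r = a/√12 = 100/√12 = 28.87 mm
L_e = K·L = 1 × 4.79 m = 4.790 m = 4790.0 mm
λ = L_e / r_min = 4790.0 / 28.87 = 166

λ ≈ 166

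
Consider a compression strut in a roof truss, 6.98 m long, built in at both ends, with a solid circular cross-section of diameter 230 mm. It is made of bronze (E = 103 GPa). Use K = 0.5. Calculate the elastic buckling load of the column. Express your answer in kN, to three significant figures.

P_cr ≈ 11500 kN

I = πd⁴/64 = π×230⁴/64 = 1.374×10^8 mm⁴
I = 1.374×10^8 mm⁴ = 1.374×10^-4 m⁴
Effective length L_e = K·L = 0.5 × 6.98 = 3.490 m
P_cr = π²EI / L_e² = π² × 103×10⁹ × 1.374×10^-4 / 3.490² = 1.146×10^7 N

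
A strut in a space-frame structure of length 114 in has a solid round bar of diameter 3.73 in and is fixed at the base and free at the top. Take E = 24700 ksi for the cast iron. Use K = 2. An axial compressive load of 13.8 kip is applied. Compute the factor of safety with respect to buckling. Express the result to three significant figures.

n ≈ 3.23

I = πd⁴/64 = π×3.73⁴/64 = 9.502 in⁴
Effective length L_e = K·L = 2 × 114 = 228.0 in
P_cr = π²EI / L_e² = π² × 24700×10³ × 9.502 / 228.0² = 4.456×10^4 lb
Factor of safety n = P_cr / P = 44.559 / 13.8 = 3.23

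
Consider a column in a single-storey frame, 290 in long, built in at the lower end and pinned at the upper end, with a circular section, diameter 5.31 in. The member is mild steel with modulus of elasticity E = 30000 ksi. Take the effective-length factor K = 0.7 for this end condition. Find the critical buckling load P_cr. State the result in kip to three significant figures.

I = πd⁴/64 = π×5.31⁴/64 = 39.03 in⁴
Effective length L_e = K·L = 0.7 × 290 = 203.0 in
P_cr = π²EI / L_e² = π² × 30000×10³ × 39.03 / 203.0² = 2.804×10^5 lb

P_cr ≈ 280 kip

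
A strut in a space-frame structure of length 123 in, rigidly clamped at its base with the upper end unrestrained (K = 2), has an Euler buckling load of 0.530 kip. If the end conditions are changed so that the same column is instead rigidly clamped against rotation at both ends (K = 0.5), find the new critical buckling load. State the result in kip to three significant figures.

P_cr ≈ 8.48 kip

P_cr ∝ 1/K², so P_cr,new = P_cr,old × (K_old/K_new)² = 0.530 × (2/0.5)²
= 0.530 × 16.00 = 8.48 kip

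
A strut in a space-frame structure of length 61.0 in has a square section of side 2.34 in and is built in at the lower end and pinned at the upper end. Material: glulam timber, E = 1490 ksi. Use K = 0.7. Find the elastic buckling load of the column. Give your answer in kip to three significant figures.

P_cr ≈ 20.2 kip

I = a⁴/12 = 2.34⁴/12 = 2.499 in⁴
Effective length L_e = K·L = 0.7 × 61.0 = 42.70 in
P_cr = π²EI / L_e² = π² × 1490×10³ × 2.499 / 42.70² = 2.015×10^4 lb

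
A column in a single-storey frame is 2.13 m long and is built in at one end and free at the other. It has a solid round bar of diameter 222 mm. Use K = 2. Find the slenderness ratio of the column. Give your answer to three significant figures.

λ ≈ 76.8

I = πd⁴/64 = π×222⁴/64 = 1.192×10^8 mm⁴
A = 3.871×10^4 mm²;  r_min = √(I/A) = √(1.192×10^8/3.871×10^4) = 55.50 mm
L_e = K·L = 2 × 2.13 m = 4.260 m = 4260.0 mm
λ = L_e / r_min = 4260.0 / 55.50 = 76.8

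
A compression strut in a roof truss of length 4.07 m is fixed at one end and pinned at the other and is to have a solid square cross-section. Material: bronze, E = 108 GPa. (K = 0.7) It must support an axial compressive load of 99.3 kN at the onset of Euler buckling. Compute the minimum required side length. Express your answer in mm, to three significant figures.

a ≈ 54.9 mm

L_e = K·L = 0.7 × 4.07 = 2.849 m
Required I = P_cr·L_e²/(π²E) = 9.930×10^4 × 2.849² / (π² × 1.08×10^11) = 7.562×10^-7 m⁴
I_req = 7.562×10^5 mm⁴
Solid square: I = a⁴/12  ⇒  a = (12I)^(1/4) = (12×7.562×10^5)^(1/4) = 54.9 mm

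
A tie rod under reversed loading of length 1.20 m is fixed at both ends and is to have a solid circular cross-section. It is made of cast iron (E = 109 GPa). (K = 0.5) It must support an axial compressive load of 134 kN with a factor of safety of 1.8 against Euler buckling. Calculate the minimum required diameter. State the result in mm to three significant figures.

Required P_cr = n·P = 1.8 × 134 = 241.2 kN
L_e = K·L = 0.5 × 1.20 = 0.6000 m
Required I = P_cr·L_e²/(π²E) = 2.412×10^5 × 0.6000² / (π² × 1.09×10^11) = 8.071×10^-8 m⁴
I_req = 8.071×10^4 mm⁴
Solid circle: I = πd⁴/64  ⇒  d = (64I/π)^(1/4) = (64×8.071×10^4/π)^(1/4) = 35.8 mm

d ≈ 35.8 mm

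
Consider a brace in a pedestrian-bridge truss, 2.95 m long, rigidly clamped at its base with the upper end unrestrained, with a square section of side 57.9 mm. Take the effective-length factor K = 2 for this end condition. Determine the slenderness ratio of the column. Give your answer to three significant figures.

λ ≈ 353

For a square r = a/√12 = 57.9/√12 = 16.71 mm
L_e = K·L = 2 × 2.95 m = 5.900 m = 5900.0 mm
λ = L_e / r_min = 5900.0 / 16.71 = 353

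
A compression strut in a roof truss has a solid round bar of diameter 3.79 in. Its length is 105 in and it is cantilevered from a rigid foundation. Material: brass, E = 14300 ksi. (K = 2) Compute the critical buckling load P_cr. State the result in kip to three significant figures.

I = πd⁴/64 = π×3.79⁴/64 = 10.13 in⁴
Effective length L_e = K·L = 2 × 105 = 210.0 in
P_cr = π²EI / L_e² = π² × 14300×10³ × 10.13 / 210.0² = 3.241×10^4 lb

P_cr ≈ 32.4 kip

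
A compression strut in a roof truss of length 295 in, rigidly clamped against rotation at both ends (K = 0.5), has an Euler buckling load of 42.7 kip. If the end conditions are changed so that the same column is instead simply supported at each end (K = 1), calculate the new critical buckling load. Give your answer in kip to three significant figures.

P_cr ≈ 10.7 kip

P_cr ∝ 1/K², so P_cr,new = P_cr,old × (K_old/K_new)² = 42.7 × (0.5/1)²
= 42.7 × 0.2500 = 10.7 kip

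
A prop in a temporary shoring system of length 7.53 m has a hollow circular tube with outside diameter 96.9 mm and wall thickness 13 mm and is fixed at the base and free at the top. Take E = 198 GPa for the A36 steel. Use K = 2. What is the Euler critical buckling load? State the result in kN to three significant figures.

P_cr ≈ 26.6 kN

Inner diameter d_i = 96.9 − 2×13 = 70.90 mm
I = π(d_o⁴ − d_i⁴)/64 = π(96.9⁴ − 70.90⁴)/64 = 3.087×10^6 mm⁴
I = 3.087×10^6 mm⁴ = 3.087×10^-6 m⁴
Effective length L_e = K·L = 2 × 7.53 = 15.06 m
P_cr = π²EI / L_e² = π² × 198×10⁹ × 3.087×10^-6 / 15.06² = 2.660×10^4 N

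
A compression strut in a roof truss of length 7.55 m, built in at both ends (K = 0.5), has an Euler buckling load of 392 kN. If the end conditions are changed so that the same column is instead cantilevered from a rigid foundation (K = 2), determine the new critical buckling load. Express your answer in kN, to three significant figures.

P_cr ∝ 1/K², so P_cr,new = P_cr,old × (K_old/K_new)² = 392 × (0.5/2)²
= 392 × 0.06250 = 24.5 kN

P_cr ≈ 24.5 kN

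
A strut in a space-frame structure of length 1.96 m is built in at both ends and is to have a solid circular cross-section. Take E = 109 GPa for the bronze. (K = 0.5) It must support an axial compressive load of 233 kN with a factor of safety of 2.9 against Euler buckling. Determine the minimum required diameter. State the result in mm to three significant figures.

d ≈ 59.2 mm

Required P_cr = n·P = 2.9 × 233 = 675.7 kN
L_e = K·L = 0.5 × 1.96 = 0.9800 m
Required I = P_cr·L_e²/(π²E) = 6.757×10^5 × 0.9800² / (π² × 1.09×10^11) = 6.032×10^-7 m⁴
I_req = 6.032×10^5 mm⁴
Solid circle: I = πd⁴/64  ⇒  d = (64I/π)^(1/4) = (64×6.032×10^5/π)^(1/4) = 59.2 mm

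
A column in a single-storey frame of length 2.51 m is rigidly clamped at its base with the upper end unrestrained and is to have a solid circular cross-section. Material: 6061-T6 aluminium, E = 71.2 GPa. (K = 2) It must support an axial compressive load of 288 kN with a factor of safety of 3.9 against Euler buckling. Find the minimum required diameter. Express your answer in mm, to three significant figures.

d ≈ 169 mm

Required P_cr = n·P = 3.9 × 288 = 1123 kN
L_e = K·L = 2 × 2.51 = 5.020 m
Required I = P_cr·L_e²/(π²E) = 1.123×10^6 × 5.020² / (π² × 7.12×10^10) = 4.028×10^-5 m⁴
I_req = 4.028×10^7 mm⁴
Solid circle: I = πd⁴/64  ⇒  d = (64I/π)^(1/4) = (64×4.028×10^7/π)^(1/4) = 169 mm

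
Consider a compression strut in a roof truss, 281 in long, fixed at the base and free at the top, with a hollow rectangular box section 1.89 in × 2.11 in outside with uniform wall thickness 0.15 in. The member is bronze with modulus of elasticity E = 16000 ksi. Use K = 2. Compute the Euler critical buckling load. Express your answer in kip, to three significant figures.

Inner dimensions: h_i = 2.11 − 2×0.15 = 1.810 in, b_i = 1.89 − 2×0.15 = 1.590 in
Weak-axis I_min = (h_o·b_o³ − h_i·b_i³)/12 with b_o = 1.89, b_i = 1.590 in (shorter outer/inner sides).
I_min = (2.11×1.89³ − 1.810×1.590³)/12 = 0.5808 in⁴
Effective length L_e = K·L = 2 × 281 = 562.0 in
P_cr = π²EI / L_e² = π² × 16000×10³ × 0.5808 / 562.0² = 290.4 lb

P_cr ≈ 0.290 kip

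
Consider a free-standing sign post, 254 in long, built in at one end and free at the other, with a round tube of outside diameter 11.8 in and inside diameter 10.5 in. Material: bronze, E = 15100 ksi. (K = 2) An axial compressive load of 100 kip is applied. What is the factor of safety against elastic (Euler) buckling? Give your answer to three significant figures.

d_o = 11.8 in, d_i = 10.5 in
I = π(d_o⁴ − d_i⁴)/64 = π(11.8⁴ − 10.50⁴)/64 = 355.0 in⁴
Effective length L_e = K·L = 2 × 254 = 508.0 in
P_cr = π²EI / L_e² = π² × 15100×10³ × 355.0 / 508.0² = 2.050×10^5 lb
Factor of safety n = P_cr / P = 205.03 / 100 = 2.05

n ≈ 2.05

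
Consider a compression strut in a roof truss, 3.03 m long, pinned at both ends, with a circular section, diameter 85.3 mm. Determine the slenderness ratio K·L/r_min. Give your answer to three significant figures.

λ ≈ 142

I = πd⁴/64 = π×85.3⁴/64 = 2.599×10^6 mm⁴
A = 5.715×10^3 mm²;  r_min = √(I/A) = √(2.599×10^6/5.715×10^3) = 21.32 mm
L_e = K·L = 1 × 3.03 m = 3.030 m = 3030.0 mm
λ = L_e / r_min = 3030.0 / 21.32 = 142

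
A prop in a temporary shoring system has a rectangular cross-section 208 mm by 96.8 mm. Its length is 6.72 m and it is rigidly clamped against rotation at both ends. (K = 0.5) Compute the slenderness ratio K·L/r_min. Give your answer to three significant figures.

λ ≈ 120

For a rectangle r_min = b/√12 = 96.8/√12 = 27.94 mm
L_e = K·L = 0.5 × 6.72 m = 3.360 m = 3360.0 mm
λ = L_e / r_min = 3360.0 / 27.94 = 120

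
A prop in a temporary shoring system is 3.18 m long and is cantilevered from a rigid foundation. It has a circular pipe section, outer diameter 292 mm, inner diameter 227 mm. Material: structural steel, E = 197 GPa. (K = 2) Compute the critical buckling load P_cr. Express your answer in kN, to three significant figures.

d_o = 292 mm, d_i = 227 mm
I = π(d_o⁴ − d_i⁴)/64 = π(292⁴ − 227.0⁴)/64 = 2.265×10^8 mm⁴
I = 2.265×10^8 mm⁴ = 2.265×10^-4 m⁴
Effective length L_e = K·L = 2 × 3.18 = 6.360 m
P_cr = π²EI / L_e² = π² × 197×10⁹ × 2.265×10^-4 / 6.360² = 1.089×10^7 N

P_cr ≈ 10900 kN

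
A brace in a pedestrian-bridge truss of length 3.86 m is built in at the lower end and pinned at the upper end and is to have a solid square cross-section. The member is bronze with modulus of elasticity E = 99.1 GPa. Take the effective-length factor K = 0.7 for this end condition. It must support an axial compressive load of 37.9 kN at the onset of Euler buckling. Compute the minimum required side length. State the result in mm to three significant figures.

a ≈ 42.9 mm

L_e = K·L = 0.7 × 3.86 = 2.702 m
Required I = P_cr·L_e²/(π²E) = 3.790×10^4 × 2.702² / (π² × 9.91×10^10) = 2.829×10^-7 m⁴
I_req = 2.829×10^5 mm⁴
Solid square: I = a⁴/12  ⇒  a = (12I)^(1/4) = (12×2.829×10^5)^(1/4) = 42.9 mm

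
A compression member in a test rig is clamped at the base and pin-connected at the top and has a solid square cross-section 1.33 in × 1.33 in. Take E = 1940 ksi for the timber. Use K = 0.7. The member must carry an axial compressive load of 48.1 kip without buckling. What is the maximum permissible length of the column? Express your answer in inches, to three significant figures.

I = a⁴/12 = 1.33⁴/12 = 0.2608 in⁴
At the buckling limit P_cr = P = 4.810×10^4 lb
From P_cr = π²EI/(K·L)²:  L = (1/K)·√(π²EI/P_cr) = (1/0.7)·√(π²×1.94×10^6×0.2608/4.810×10^4)
L = 14.6 in

L_max ≈ 14.6 in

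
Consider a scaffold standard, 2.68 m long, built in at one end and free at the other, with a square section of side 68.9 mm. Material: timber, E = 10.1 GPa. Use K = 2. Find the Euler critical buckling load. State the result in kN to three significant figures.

I = a⁴/12 = 68.9⁴/12 = 1.878×10^6 mm⁴
I = 1.878×10^6 mm⁴ = 1.878×10^-6 m⁴
Effective length L_e = K·L = 2 × 2.68 = 5.360 m
P_cr = π²EI / L_e² = π² × 10.1×10⁹ × 1.878×10^-6 / 5.360² = 6.516×10^3 N

P_cr ≈ 6.52 kN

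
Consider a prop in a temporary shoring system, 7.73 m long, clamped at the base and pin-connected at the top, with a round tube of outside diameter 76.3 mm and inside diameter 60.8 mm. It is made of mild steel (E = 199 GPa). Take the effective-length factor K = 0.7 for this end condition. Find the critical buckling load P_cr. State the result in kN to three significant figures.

d_o = 76.3 mm, d_i = 60.8 mm
I = π(d_o⁴ − d_i⁴)/64 = π(76.3⁴ − 60.80⁴)/64 = 9.929×10^5 mm⁴
I = 9.929×10^5 mm⁴ = 9.929×10^-7 m⁴
Effective length L_e = K·L = 0.7 × 7.73 = 5.411 m
P_cr = π²EI / L_e² = π² × 199×10⁹ × 9.929×10^-7 / 5.411² = 6.660×10^4 N

P_cr ≈ 66.6 kN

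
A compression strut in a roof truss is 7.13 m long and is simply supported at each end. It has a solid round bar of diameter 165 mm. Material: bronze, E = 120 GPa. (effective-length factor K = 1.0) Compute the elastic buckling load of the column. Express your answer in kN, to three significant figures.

P_cr ≈ 848 kN

I = πd⁴/64 = π×165⁴/64 = 3.638×10^7 mm⁴
I = 3.638×10^7 mm⁴ = 3.638×10^-5 m⁴
Effective length L_e = K·L = 1 × 7.13 = 7.130 m
P_cr = π²EI / L_e² = π² × 120×10⁹ × 3.638×10^-5 / 7.130² = 8.476×10^5 N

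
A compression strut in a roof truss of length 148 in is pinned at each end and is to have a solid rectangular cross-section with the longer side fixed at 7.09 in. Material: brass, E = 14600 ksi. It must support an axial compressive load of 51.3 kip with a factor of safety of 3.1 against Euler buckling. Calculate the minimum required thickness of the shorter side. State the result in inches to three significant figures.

Required P_cr = n·P = 3.1 × 51.3 = 159.0 kip
L_e = K·L = 1 × 148 = 148.0 in
Required I = P_cr·L_e²/(π²E) = 1.590×10^5 × 148.0² / (π² × 1.46×10^7) = 24.17 in⁴
Rectangle, weak axis: I_min = h·b³/12 with h = 7.09 in fixed  ⇒  b = (12I/h)^(1/3) = 3.45 in

b ≈ 3.45 in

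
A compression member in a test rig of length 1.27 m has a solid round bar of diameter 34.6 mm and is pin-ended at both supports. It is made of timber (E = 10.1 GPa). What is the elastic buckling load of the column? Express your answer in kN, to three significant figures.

P_cr ≈ 4.35 kN

I = πd⁴/64 = π×34.6⁴/64 = 7.035×10^4 mm⁴
I = 7.035×10^4 mm⁴ = 7.035×10^-8 m⁴
Effective length L_e = K·L = 1 × 1.27 = 1.270 m
P_cr = π²EI / L_e² = π² × 10.1×10⁹ × 7.035×10^-8 / 1.270² = 4.348×10^3 N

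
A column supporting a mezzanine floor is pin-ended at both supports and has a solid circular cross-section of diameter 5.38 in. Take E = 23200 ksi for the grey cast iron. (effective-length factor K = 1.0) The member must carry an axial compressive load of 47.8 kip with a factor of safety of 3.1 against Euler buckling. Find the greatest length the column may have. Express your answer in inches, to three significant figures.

L_max ≈ 252 in

I = πd⁴/64 = π×5.38⁴/64 = 41.12 in⁴
Required critical load P_cr = n·P = 3.1 × 47.8 = 148.2 kip = 1.482×10^5 lb
From P_cr = π²EI/(K·L)²:  L = (1/K)·√(π²EI/P_cr) = (1/1)·√(π²×2.32×10^7×41.12/1.482×10^5)
L = 252 in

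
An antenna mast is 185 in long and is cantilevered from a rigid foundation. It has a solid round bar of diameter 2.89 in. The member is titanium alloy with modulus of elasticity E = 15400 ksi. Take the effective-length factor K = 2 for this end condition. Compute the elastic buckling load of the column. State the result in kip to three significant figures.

I = πd⁴/64 = π×2.89⁴/64 = 3.424 in⁴
Effective length L_e = K·L = 2 × 185 = 370.0 in
P_cr = π²EI / L_e² = π² × 15400×10³ × 3.424 / 370.0² = 3.802×10^3 lb

P_cr ≈ 3.80 kip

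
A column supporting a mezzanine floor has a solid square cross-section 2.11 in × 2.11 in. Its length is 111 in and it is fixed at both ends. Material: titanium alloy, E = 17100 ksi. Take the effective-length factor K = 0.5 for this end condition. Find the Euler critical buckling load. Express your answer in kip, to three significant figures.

I = a⁴/12 = 2.11⁴/12 = 1.652 in⁴
Effective length L_e = K·L = 0.5 × 111 = 55.50 in
P_cr = π²EI / L_e² = π² × 17100×10³ × 1.652 / 55.50² = 9.050×10^4 lb

P_cr ≈ 90.5 kip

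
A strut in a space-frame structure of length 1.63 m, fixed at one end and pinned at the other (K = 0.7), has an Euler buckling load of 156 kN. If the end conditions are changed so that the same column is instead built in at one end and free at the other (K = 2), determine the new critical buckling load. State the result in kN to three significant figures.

P_cr ∝ 1/K², so P_cr,new = P_cr,old × (K_old/K_new)² = 156 × (0.7/2)²
= 156 × 0.1225 = 19.1 kN

P_cr ≈ 19.1 kN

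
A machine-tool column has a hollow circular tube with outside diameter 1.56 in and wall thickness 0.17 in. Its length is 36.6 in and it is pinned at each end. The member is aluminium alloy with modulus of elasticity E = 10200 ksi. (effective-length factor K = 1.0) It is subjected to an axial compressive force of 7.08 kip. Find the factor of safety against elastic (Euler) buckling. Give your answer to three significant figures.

Inner diameter d_i = 1.56 − 2×0.17 = 1.220 in
I = π(d_o⁴ − d_i⁴)/64 = π(1.56⁴ − 1.220⁴)/64 = 0.1820 in⁴
Effective length L_e = K·L = 1 × 36.6 = 36.60 in
P_cr = π²EI / L_e² = π² × 10200×10³ × 0.1820 / 36.60² = 1.368×10^4 lb
Factor of safety n = P_cr / P = 13.675 / 7.08 = 1.93

n ≈ 1.93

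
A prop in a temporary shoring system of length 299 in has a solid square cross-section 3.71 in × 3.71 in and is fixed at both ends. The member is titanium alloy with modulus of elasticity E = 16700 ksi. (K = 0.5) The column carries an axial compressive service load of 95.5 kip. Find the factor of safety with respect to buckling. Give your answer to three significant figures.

n ≈ 1.22

I = a⁴/12 = 3.71⁴/12 = 15.79 in⁴
Effective length L_e = K·L = 0.5 × 299 = 149.5 in
P_cr = π²EI / L_e² = π² × 16700×10³ × 15.79 / 149.5² = 1.164×10^5 lb
Factor of safety n = P_cr / P = 116.43 / 95.5 = 1.22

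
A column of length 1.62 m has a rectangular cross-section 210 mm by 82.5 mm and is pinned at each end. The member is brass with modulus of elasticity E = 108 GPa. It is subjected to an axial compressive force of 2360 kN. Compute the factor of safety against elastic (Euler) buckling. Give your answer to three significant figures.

n ≈ 1.69

Buckling occurs about the weak axis: I_min = h·b³/12 with b = 82.5 mm (the shorter side).
I_min = 210×82.5³/12 = 9.827×10^6 mm⁴
I = 9.827×10^6 mm⁴ = 9.827×10^-6 m⁴
Effective length L_e = K·L = 1 × 1.62 = 1.620 m
P_cr = π²EI / L_e² = π² × 108×10⁹ × 9.827×10^-6 / 1.620² = 3.991×10^6 N
Factor of safety n = P_cr / P = 3991.1 / 2360 = 1.69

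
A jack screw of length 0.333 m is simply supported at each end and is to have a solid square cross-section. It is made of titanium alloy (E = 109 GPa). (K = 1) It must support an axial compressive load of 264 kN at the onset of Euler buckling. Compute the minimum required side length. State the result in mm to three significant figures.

L_e = K·L = 1 × 0.333 = 0.3330 m
Required I = P_cr·L_e²/(π²E) = 2.640×10^5 × 0.3330² / (π² × 1.09×10^11) = 2.721×10^-8 m⁴
I_req = 2.721×10^4 mm⁴
Solid square: I = a⁴/12  ⇒  a = (12I)^(1/4) = (12×2.721×10^4)^(1/4) = 23.9 mm

a ≈ 23.9 mm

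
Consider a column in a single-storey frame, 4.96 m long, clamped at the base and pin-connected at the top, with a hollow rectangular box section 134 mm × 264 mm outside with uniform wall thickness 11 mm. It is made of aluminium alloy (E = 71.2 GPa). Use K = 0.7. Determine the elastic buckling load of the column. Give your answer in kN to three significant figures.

P_cr ≈ 1430 kN

Inner dimensions: h_i = 264 − 2×11 = 242.0 mm, b_i = 134 − 2×11 = 112.0 mm
Weak-axis I_min = (h_o·b_o³ − h_i·b_i³)/12 with b_o = 134, b_i = 112.0 mm (shorter outer/inner sides).
I_min = (264×134³ − 242.0×112.0³)/12 = 2.460×10^7 mm⁴
I = 2.460×10^7 mm⁴ = 2.460×10^-5 m⁴
Effective length L_e = K·L = 0.7 × 4.96 = 3.472 m
P_cr = π²EI / L_e² = π² × 71.2×10⁹ × 2.460×10^-5 / 3.472² = 1.434×10^6 N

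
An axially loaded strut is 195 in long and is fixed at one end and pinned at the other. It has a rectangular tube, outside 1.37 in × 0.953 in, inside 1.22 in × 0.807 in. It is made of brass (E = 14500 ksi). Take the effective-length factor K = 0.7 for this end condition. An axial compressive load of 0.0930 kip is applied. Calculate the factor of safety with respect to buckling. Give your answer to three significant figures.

Weak-axis I_min = (h_o·b_o³ − h_i·b_i³)/12 with b_o = 0.953, b_i = 0.8070 in (shorter outer/inner sides).
I_min = (1.37×0.953³ − 1.220×0.8070³)/12 = 4.538×10^-2 in⁴
Effective length L_e = K·L = 0.7 × 195 = 136.5 in
P_cr = π²EI / L_e² = π² × 14500×10³ × 4.538×10^-2 / 136.5² = 348.6 lb
Factor of safety n = P_cr / P = 0.34857 / 0.0930 = 3.75

n ≈ 3.75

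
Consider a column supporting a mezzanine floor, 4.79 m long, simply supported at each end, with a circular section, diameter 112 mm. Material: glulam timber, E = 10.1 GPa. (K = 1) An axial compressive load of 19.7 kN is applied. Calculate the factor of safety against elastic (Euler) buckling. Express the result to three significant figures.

n ≈ 1.70

I = πd⁴/64 = π×112⁴/64 = 7.724×10^6 mm⁴
I = 7.724×10^6 mm⁴ = 7.724×10^-6 m⁴
Effective length L_e = K·L = 1 × 4.79 = 4.790 m
P_cr = π²EI / L_e² = π² × 10.1×10⁹ × 7.724×10^-6 / 4.790² = 3.356×10^4 N
Factor of safety n = P_cr / P = 33.558 / 19.7 = 1.70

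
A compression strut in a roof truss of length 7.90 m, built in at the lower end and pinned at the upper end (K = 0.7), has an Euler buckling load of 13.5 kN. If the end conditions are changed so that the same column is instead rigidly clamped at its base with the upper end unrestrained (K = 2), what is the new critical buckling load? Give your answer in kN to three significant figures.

P_cr ∝ 1/K², so P_cr,new = P_cr,old × (K_old/K_new)² = 13.5 × (0.7/2)²
= 13.5 × 0.1225 = 1.65 kN

P_cr ≈ 1.65 kN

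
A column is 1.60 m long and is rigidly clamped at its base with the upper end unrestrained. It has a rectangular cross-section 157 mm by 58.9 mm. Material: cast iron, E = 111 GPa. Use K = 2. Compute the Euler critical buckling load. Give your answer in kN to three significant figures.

Buckling occurs about the weak axis: I_min = h·b³/12 with b = 58.9 mm (the shorter side).
I_min = 157×58.9³/12 = 2.673×10^6 mm⁴
I = 2.673×10^6 mm⁴ = 2.673×10^-6 m⁴
Effective length L_e = K·L = 2 × 1.60 = 3.200 m
P_cr = π²EI / L_e² = π² × 111×10⁹ × 2.673×10^-6 / 3.200² = 2.860×10^5 N

P_cr ≈ 286 kN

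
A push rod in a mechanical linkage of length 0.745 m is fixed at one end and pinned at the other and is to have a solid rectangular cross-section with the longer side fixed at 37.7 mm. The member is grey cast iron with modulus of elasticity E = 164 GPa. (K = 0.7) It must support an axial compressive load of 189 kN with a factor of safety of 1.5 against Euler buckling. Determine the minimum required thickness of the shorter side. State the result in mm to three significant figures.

b ≈ 24.8 mm

Required P_cr = n·P = 1.5 × 189 = 283.5 kN
L_e = K·L = 0.7 × 0.745 = 0.5215 m
Required I = P_cr·L_e²/(π²E) = 2.835×10^5 × 0.5215² / (π² × 1.64×10^11) = 4.763×10^-8 m⁴
I_req = 4.763×10^4 mm⁴
Rectangle, weak axis: I_min = h·b³/12 with h = 37.7 mm fixed  ⇒  b = (12I/h)^(1/3) = 24.8 mm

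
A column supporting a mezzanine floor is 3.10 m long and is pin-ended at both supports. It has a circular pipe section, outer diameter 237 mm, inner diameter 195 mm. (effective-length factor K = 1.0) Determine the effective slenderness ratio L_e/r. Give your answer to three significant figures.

d_o = 237 mm, d_i = 195 mm
I = π(d_o⁴ − d_i⁴)/64 = π(237⁴ − 195.0⁴)/64 = 8.389×10^7 mm⁴
A = 1.425×10^4 mm²;  r_min = √(I/A) = √(8.389×10^7/1.425×10^4) = 76.73 mm
L_e = K·L = 1 × 3.10 m = 3.100 m = 3100.0 mm
λ = L_e / r_min = 3100.0 / 76.73 = 40.4

λ ≈ 40.4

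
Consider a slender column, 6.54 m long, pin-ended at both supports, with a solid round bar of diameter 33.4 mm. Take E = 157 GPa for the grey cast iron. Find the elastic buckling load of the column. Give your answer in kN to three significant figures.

P_cr ≈ 2.21 kN

I = πd⁴/64 = π×33.4⁴/64 = 6.109×10^4 mm⁴
I = 6.109×10^4 mm⁴ = 6.109×10^-8 m⁴
Effective length L_e = K·L = 1 × 6.54 = 6.540 m
P_cr = π²EI / L_e² = π² × 157×10⁹ × 6.109×10^-8 / 6.540² = 2.213×10^3 N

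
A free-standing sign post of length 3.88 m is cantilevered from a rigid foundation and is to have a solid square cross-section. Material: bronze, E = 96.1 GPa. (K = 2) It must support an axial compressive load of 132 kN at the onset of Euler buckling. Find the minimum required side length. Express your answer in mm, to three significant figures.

a ≈ 100 mm

L_e = K·L = 2 × 3.88 = 7.760 m
Required I = P_cr·L_e²/(π²E) = 1.320×10^5 × 7.760² / (π² × 9.61×10^10) = 8.381×10^-6 m⁴
I_req = 8.381×10^6 mm⁴
Solid square: I = a⁴/12  ⇒  a = (12I)^(1/4) = (12×8.381×10^6)^(1/4) = 100 mm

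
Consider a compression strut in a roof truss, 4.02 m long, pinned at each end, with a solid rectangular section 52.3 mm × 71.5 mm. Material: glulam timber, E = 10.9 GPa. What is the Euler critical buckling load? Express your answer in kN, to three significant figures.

P_cr ≈ 5.67 kN

Buckling occurs about the weak axis: I_min = h·b³/12 with b = 52.3 mm (the shorter side).
I_min = 71.5×52.3³/12 = 8.524×10^5 mm⁴
I = 8.524×10^5 mm⁴ = 8.524×10^-7 m⁴
Effective length L_e = K·L = 1 × 4.02 = 4.020 m
P_cr = π²EI / L_e² = π² × 10.9×10⁹ × 8.524×10^-7 / 4.020² = 5.674×10^3 N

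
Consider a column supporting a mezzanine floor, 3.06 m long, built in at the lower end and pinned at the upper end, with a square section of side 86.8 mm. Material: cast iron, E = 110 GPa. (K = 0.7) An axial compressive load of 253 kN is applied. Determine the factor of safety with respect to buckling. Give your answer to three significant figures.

n ≈ 4.42

I = a⁴/12 = 86.8⁴/12 = 4.730×10^6 mm⁴
I = 4.730×10^6 mm⁴ = 4.730×10^-6 m⁴
Effective length L_e = K·L = 0.7 × 3.06 = 2.142 m
P_cr = π²EI / L_e² = π² × 110×10⁹ × 4.730×10^-6 / 2.142² = 1.119×10^6 N
Factor of safety n = P_cr / P = 1119.3 / 253 = 4.42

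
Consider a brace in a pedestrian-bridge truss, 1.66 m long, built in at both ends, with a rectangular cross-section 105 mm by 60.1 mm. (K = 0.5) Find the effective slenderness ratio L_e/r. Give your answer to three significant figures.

Buckling occurs about the weak axis: I_min = h·b³/12 with b = 60.1 mm (the shorter side).
I_min = 105×60.1³/12 = 1.899×10^6 mm⁴
A = 6.311×10^3 mm²;  r_min = √(I/A) = √(1.899×10^6/6.311×10^3) = 17.35 mm
L_e = K·L = 0.5 × 1.66 m = 0.8300 m = 830.00 mm
λ = L_e / r_min = 830.00 / 17.35 = 47.8

λ ≈ 47.8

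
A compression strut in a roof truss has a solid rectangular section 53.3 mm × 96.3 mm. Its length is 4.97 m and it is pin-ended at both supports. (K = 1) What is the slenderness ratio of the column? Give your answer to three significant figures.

λ ≈ 323

Buckling occurs about the weak axis: I_min = h·b³/12 with b = 53.3 mm (the shorter side).
I_min = 96.3×53.3³/12 = 1.215×10^6 mm⁴
A = 5.133×10^3 mm²;  r_min = √(I/A) = √(1.215×10^6/5.133×10^3) = 15.39 mm
L_e = K·L = 1 × 4.97 m = 4.970 m = 4970.0 mm
λ = L_e / r_min = 4970.0 / 15.39 = 323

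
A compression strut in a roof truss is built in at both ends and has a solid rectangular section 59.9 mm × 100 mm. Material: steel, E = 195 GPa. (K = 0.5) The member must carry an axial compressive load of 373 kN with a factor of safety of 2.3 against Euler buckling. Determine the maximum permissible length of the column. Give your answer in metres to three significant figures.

L_max ≈ 4.01 m

Buckling occurs about the weak axis: I_min = h·b³/12 with b = 59.9 mm (the shorter side).
I_min = 100×59.9³/12 = 1.791×10^6 mm⁴
I = 1.791×10^-6 m⁴
Required critical load P_cr = n·P = 2.3 × 373 = 857.9 kN = 8.579×10^5 N
From P_cr = π²EI/(K·L)²:  L = (1/K)·√(π²EI/P_cr) = (1/0.5)·√(π²×1.95×10^11×1.791×10^-6/8.579×10^5)
L = 4.01 m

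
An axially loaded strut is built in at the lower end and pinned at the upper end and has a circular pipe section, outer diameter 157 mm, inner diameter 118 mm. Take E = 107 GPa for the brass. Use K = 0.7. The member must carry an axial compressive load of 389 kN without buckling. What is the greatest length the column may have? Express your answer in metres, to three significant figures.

d_o = 157 mm, d_i = 118 mm
I = π(d_o⁴ − d_i⁴)/64 = π(157⁴ − 118.0⁴)/64 = 2.031×10^7 mm⁴
I = 2.031×10^-5 m⁴
At the buckling limit P_cr = P = 3.890×10^5 N
From P_cr = π²EI/(K·L)²:  L = (1/K)·√(π²EI/P_cr) = (1/0.7)·√(π²×1.07×10^11×2.031×10^-5/3.890×10^5)
L = 10.6 m

L_max ≈ 10.6 m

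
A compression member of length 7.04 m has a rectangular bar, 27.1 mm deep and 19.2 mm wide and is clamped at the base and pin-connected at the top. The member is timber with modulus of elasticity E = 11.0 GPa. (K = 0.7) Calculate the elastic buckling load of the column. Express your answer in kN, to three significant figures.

P_cr ≈ 0.0715 kN

Buckling occurs about the weak axis: I_min = h·b³/12 with b = 19.2 mm (the shorter side).
I_min = 27.1×19.2³/12 = 1.598×10^4 mm⁴
I = 1.598×10^4 mm⁴ = 1.598×10^-8 m⁴
Effective length L_e = K·L = 0.7 × 7.04 = 4.928 m
P_cr = π²EI / L_e² = π² × 11.0×10⁹ × 1.598×10^-8 / 4.928² = 71.46 N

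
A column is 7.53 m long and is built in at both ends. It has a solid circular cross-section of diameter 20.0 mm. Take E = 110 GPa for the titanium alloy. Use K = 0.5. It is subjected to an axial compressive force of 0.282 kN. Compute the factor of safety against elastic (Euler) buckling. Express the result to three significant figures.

I = πd⁴/64 = π×20.0⁴/64 = 7.854×10^3 mm⁴
I = 7.854×10^3 mm⁴ = 7.854×10^-9 m⁴
Effective length L_e = K·L = 0.5 × 7.53 = 3.765 m
P_cr = π²EI / L_e² = π² × 110×10⁹ × 7.854×10^-9 / 3.765² = 601.5 N
Factor of safety n = P_cr / P = 0.60152 / 0.282 = 2.13

n ≈ 2.13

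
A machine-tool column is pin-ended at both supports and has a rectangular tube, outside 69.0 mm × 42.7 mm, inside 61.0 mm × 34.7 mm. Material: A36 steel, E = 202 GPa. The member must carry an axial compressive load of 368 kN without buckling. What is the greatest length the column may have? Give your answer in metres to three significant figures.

Weak-axis I_min = (h_o·b_o³ − h_i·b_i³)/12 with b_o = 42.7, b_i = 34.70 mm (shorter outer/inner sides).
I_min = (69.0×42.7³ − 61.00×34.70³)/12 = 2.353×10^5 mm⁴
I = 2.353×10^-7 m⁴
At the buckling limit P_cr = P = 3.680×10^5 N
From P_cr = π²EI/(K·L)²:  L = (1/K)·√(π²EI/P_cr) = (1/1)·√(π²×2.02×10^11×2.353×10^-7/3.680×10^5)
L = 1.13 m

L_max ≈ 1.13 m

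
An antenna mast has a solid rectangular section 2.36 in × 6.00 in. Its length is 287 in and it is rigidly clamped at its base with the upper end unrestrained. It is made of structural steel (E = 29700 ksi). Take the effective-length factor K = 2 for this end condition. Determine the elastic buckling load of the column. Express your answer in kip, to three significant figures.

P_cr ≈ 5.85 kip

Buckling occurs about the weak axis: I_min = h·b³/12 with b = 2.36 in (the shorter side).
I_min = 6.00×2.36³/12 = 6.572 in⁴
Effective length L_e = K·L = 2 × 287 = 574.0 in
P_cr = π²EI / L_e² = π² × 29700×10³ × 6.572 / 574.0² = 5.847×10^3 lb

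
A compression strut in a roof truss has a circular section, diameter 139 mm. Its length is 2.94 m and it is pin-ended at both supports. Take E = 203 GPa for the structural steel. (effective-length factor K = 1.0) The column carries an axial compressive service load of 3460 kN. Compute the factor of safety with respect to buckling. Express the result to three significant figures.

n ≈ 1.23

I = πd⁴/64 = π×139⁴/64 = 1.832×10^7 mm⁴
I = 1.832×10^7 mm⁴ = 1.832×10^-5 m⁴
Effective length L_e = K·L = 1 × 2.94 = 2.940 m
P_cr = π²EI / L_e² = π² × 203×10⁹ × 1.832×10^-5 / 2.940² = 4.247×10^6 N
Factor of safety n = P_cr / P = 4247.5 / 3460 = 1.23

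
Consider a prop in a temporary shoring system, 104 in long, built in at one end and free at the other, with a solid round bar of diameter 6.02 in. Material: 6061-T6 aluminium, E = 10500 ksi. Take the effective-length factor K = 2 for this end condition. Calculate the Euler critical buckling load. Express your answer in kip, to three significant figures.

P_cr ≈ 154 kip

I = πd⁴/64 = π×6.02⁴/64 = 64.47 in⁴
Effective length L_e = K·L = 2 × 104 = 208.0 in
P_cr = π²EI / L_e² = π² × 10500×10³ × 64.47 / 208.0² = 1.544×10^5 lb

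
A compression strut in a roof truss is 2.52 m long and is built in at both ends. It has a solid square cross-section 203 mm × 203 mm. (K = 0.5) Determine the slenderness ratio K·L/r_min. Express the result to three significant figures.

I = a⁴/12 = 203⁴/12 = 1.415×10^8 mm⁴
A = 4.121×10^4 mm²;  r_min = √(I/A) = √(1.415×10^8/4.121×10^4) = 58.60 mm
L_e = K·L = 0.5 × 2.52 m = 1.260 m = 1260.0 mm
λ = L_e / r_min = 1260.0 / 58.60 = 21.5

λ ≈ 21.5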